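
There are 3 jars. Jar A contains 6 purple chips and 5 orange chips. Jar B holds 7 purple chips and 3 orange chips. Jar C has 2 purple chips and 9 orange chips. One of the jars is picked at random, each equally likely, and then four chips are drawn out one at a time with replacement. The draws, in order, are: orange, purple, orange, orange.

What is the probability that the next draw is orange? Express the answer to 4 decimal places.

For each hypothesis, P(data | H) works out to: P(data | jar A) = (5/11)(6/11)(5/11)(5/11) = 0.051226; P(data | jar B) = (3/10)(7/10)(3/10)(3/10) = 0.0189; P(data | jar C) = (9/11)(2/11)(9/11)(9/11) = 0.099583.
Multiplying each by its prior: 1/3 · 0.051226 = 0.017075, 1/3 · 0.0189 = 0.0063, 1/3 · 0.099583 = 0.033194; with total 0.05657.
Dividing through by the total gives posterior P(jar A | data) = 0.30185, P(jar B | data) = 0.11137, P(jar C | data) = 0.58679.
The predictive probability is P(orange next | data) = (5/11)(0.30185) + (3/10)(0.11137) + (9/11)(0.58679) = 0.65071.

0.6507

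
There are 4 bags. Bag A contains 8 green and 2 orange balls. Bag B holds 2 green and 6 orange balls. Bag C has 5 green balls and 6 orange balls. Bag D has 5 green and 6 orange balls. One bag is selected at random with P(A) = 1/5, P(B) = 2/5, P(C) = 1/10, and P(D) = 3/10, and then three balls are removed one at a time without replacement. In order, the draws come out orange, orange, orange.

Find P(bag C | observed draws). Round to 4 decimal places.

For each hypothesis, P(data | H) works out to: P(data | bag A) = (2/10)(1/9)(0/8) = 0; P(data | bag B) = (6/8)(5/7)(4/6) = 0.35714; P(data | bag C) = (6/11)(5/10)(4/9) = 0.12121; P(data | bag D) = (6/11)(5/10)(4/9) = 0.12121.
The prior-weighted likelihoods are 1/5 · 0 = 0, 2/5 · 0.35714 = 0.14286, 1/10 · 0.12121 = 0.012121, 3/10 · 0.12121 = 0.036364; these sum to 0.19134.
So P(bag C | data) = (0.012121) / (0.19134) = 0.063348.

0.0633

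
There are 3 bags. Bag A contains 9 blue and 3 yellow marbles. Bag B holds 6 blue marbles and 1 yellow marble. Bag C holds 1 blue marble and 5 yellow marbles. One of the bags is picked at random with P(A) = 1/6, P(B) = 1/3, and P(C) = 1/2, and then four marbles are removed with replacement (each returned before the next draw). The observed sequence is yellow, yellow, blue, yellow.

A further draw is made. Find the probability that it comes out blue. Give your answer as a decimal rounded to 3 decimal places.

The likelihood of the observed sequence under each hypothesis: P(data | bag A) = (3/12)(3/12)(9/12)(3/12) = 0.011719; P(data | bag B) = (1/7)(1/7)(6/7)(1/7) = 0.002499; P(data | bag C) = (5/6)(5/6)(1/6)(5/6) = 0.096451.
The prior-weighted likelihoods are 1/6 · 0.011719 = 0.0019531, 1/3 · 0.002499 = 0.00083299, 1/2 · 0.096451 = 0.048225; these sum to 0.051011.
Normalising, the posterior is P(bag A | data) = 0.038288, P(bag B | data) = 0.016329, P(bag C | data) = 0.94538.
Averaging over the posterior, P(blue next | data) = (3/4)(0.038288) + (6/7)(0.016329) + (1/6)(0.94538) = 0.20028.

0.200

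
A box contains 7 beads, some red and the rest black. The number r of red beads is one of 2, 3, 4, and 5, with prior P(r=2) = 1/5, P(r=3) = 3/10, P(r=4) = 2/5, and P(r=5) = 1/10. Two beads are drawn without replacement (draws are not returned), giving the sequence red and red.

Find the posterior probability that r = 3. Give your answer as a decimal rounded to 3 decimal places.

0.200

Compute the likelihood of the observed sequence for each case: P(data | r = 2) = (2/7)(1/6) = 1/21; P(data | r = 3) = (3/7)(2/6) = 1/7; P(data | r = 4) = (4/7)(3/6) = 2/7; P(data | r = 5) = (5/7)(4/6) = 10/21.
Weighting by the prior gives 1/5 · 1/21 = 1/105, 3/10 · 1/7 = 3/70, 2/5 · 2/7 = 4/35, 1/10 · 10/21 = 1/21; with total 3/14.
So P(r = 3 | data) = (3/70) / (3/14) = 1/5.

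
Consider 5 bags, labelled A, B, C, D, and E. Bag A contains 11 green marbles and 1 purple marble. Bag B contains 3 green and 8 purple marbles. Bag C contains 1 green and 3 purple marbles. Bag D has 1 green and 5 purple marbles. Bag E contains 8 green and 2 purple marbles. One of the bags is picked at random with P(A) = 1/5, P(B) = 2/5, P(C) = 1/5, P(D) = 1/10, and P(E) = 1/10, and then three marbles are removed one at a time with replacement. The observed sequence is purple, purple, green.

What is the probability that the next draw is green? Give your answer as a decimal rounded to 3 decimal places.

Under each hypothesis, the probability of the observed sequence is: P(data | bag A) = (1/12)(1/12)(11/12) = 0.0063657; P(data | bag B) = (8/11)(8/11)(3/11) = 0.14425; P(data | bag C) = (3/4)(3/4)(1/4) = 0.14062; P(data | bag D) = (5/6)(5/6)(1/6) = 0.11574; P(data | bag E) = (2/10)(2/10)(8/10) = 0.032.
Multiplying each by its prior: 1/5 · 0.0063657 = 0.0012731, 2/5 · 0.14425 = 0.057701, 1/5 · 0.14062 = 0.028125, 1/10 · 0.11574 = 0.011574, 1/10 · 0.032 = 0.0032; with total 0.10187.
The posterior is then P(bag A | data) = 0.012497, P(bag B | data) = 0.5664, P(bag C | data) = 0.27608, P(bag D | data) = 0.11361, P(bag E | data) = 0.031412.
The predictive probability is P(green next | data) = (11/12)(0.012497) + (3/11)(0.5664) + (1/4)(0.27608) + (1/6)(0.11361) + (4/5)(0.031412) = 0.27901.

0.279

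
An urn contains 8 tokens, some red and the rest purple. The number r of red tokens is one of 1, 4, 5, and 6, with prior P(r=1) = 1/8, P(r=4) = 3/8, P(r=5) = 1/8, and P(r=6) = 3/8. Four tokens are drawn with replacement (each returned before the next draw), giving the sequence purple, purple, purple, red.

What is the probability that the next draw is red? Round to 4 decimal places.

For each hypothesis, P(data | H) works out to: P(data | r = 1) = (7/8)(7/8)(7/8)(1/8) = 0.08374; P(data | r = 4) = (4/8)(4/8)(4/8)(4/8) = 0.0625; P(data | r = 5) = (3/8)(3/8)(3/8)(5/8) = 0.032959; P(data | r = 6) = (2/8)(2/8)(2/8)(6/8) = 0.011719.
Weighting by the prior gives 1/8 · 0.08374 = 0.010468, 3/8 · 0.0625 = 0.023438, 1/8 · 0.032959 = 0.0041199, 3/8 · 0.011719 = 0.0043945; summing to 0.042419.
Dividing through by the total gives posterior P(r = 1 | data) = 0.24676, P(r = 4 | data) = 0.55252, P(r = 5 | data) = 0.097122, P(r = 6 | data) = 0.1036.
The predictive probability is P(red next | data) = (1/8)(0.24676) + (1/2)(0.55252) + (5/8)(0.097122) + (3/4)(0.1036) = 0.4455.

0.4455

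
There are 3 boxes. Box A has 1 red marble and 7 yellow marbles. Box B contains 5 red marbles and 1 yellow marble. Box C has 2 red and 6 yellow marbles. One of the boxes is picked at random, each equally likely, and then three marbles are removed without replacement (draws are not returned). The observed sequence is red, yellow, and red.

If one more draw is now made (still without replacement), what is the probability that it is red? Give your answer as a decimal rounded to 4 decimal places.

0.8235

The likelihood of the observed sequence under each hypothesis: P(data | box A) = (1/8)(7/7)(0/6) = 0; P(data | box B) = (5/6)(1/5)(4/4) = 1/6; P(data | box C) = (2/8)(6/7)(1/6) = 1/28.
Multiplying each by its prior: 1/3 · 0 = 0, 1/3 · 1/6 = 1/18, 1/3 · 1/28 = 1/84; these sum to 17/252.
Normalising, the posterior is P(box A | data) = 0, P(box B | data) = 14/17, P(box C | data) = 3/17.
The predictive probability is P(red next | data) = (1)(14/17) + (0)(3/17) = 14/17.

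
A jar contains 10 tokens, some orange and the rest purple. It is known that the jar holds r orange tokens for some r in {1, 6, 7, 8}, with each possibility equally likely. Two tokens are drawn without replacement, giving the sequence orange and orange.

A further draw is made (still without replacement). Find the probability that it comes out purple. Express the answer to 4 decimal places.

0.3496

Compute the likelihood of the observed sequence for each case: P(data | r = 1) = (1/10)(0/9) = 0; P(data | r = 6) = (6/10)(5/9) = 1/3; P(data | r = 7) = (7/10)(6/9) = 7/15; P(data | r = 8) = (8/10)(7/9) = 28/45.
The prior-weighted likelihoods are 1/4 · 0 = 0, 1/4 · 1/3 = 1/12, 1/4 · 7/15 = 7/60, 1/4 · 28/45 = 7/45; these sum to 16/45.
The posterior is then P(r = 1 | data) = 0, P(r = 6 | data) = 15/64, P(r = 7 | data) = 21/64, P(r = 8 | data) = 7/16.
Averaging over the posterior, P(purple next | data) = (1/2)(15/64) + (3/8)(21/64) + (1/4)(7/16) = 179/512.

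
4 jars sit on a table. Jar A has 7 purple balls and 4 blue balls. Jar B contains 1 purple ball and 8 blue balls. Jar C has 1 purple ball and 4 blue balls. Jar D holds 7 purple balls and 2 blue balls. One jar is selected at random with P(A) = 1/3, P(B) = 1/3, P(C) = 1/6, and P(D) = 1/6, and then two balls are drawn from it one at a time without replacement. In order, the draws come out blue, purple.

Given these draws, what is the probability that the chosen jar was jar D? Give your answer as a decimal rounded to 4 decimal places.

0.1727

For each hypothesis, P(data | H) works out to: P(data | jar A) = (4/11)(7/10) = 0.25455; P(data | jar B) = (8/9)(1/8) = 0.11111; P(data | jar C) = (4/5)(1/4) = 0.2; P(data | jar D) = (2/9)(7/8) = 0.19444.
Multiplying each by its prior: 1/3 · 0.25455 = 0.084848, 1/3 · 0.11111 = 0.037037, 1/6 · 0.2 = 0.033333, 1/6 · 0.19444 = 0.032407; with total 0.18763.
Hence P(jar D | data) = (0.032407) / (0.18763) = 0.17272.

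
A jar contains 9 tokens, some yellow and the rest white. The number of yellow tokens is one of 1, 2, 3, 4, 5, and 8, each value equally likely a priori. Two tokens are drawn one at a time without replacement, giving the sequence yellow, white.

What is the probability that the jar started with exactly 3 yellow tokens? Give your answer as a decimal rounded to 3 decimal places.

0.205

The likelihood of the observed sequence under each hypothesis: P(data | r = 1) = (1/9)(8/8) = 1/9; P(data | r = 2) = (2/9)(7/8) = 7/36; P(data | r = 3) = (3/9)(6/8) = 1/4; P(data | r = 4) = (4/9)(5/8) = 5/18; P(data | r = 5) = (5/9)(4/8) = 5/18; P(data | r = 8) = (8/9)(1/8) = 1/9.
Weighting by the prior gives 1/6 · 1/9 = 1/54, 1/6 · 7/36 = 7/216, 1/6 · 1/4 = 1/24, 1/6 · 5/18 = 5/108, 1/6 · 5/18 = 5/108, 1/6 · 1/9 = 1/54; these sum to 11/54.
So P(r = 3 | data) = (1/24) / (11/54) = 9/44.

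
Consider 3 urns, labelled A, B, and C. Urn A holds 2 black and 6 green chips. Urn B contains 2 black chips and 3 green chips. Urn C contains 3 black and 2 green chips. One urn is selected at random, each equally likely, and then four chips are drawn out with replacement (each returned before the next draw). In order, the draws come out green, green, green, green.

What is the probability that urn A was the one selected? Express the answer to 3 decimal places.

0.671

Under each hypothesis, the probability of the observed sequence is: P(data | urn A) = (6/8)(6/8)(6/8)(6/8) = 0.31641; P(data | urn B) = (3/5)(3/5)(3/5)(3/5) = 0.1296; P(data | urn C) = (2/5)(2/5)(2/5)(2/5) = 0.0256.
Multiplying each by its prior: 1/3 · 0.31641 = 0.10547, 1/3 · 0.1296 = 0.0432, 1/3 · 0.0256 = 0.0085333; with total 0.1572.
Therefore the posterior P(urn A | data) = (0.10547) / (0.1572) = 0.67091.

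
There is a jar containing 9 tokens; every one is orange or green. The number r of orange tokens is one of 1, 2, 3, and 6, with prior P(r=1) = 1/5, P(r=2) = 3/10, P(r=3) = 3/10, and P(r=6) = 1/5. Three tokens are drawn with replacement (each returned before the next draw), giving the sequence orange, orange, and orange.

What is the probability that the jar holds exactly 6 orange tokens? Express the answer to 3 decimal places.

0.801

The likelihood of the observed sequence under each hypothesis: P(data | r = 1) = (1/9)(1/9)(1/9) = 0.0013717; P(data | r = 2) = (2/9)(2/9)(2/9) = 0.010974; P(data | r = 3) = (3/9)(3/9)(3/9) = 0.037037; P(data | r = 6) = (6/9)(6/9)(6/9) = 0.2963.
Multiplying each by its prior: 1/5 · 0.0013717 = 0.00027435, 3/10 · 0.010974 = 0.0032922, 3/10 · 0.037037 = 0.011111, 1/5 · 0.2963 = 0.059259; these sum to 0.073937.
Therefore the posterior P(r = 6 | data) = (0.059259) / (0.073937) = 0.80148.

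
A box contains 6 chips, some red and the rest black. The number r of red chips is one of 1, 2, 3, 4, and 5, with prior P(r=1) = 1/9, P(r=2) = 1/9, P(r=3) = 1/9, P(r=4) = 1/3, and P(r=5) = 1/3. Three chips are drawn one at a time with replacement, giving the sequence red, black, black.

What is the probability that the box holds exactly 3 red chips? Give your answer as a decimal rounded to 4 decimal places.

0.1837

For each hypothesis, P(data | H) works out to: P(data | r = 1) = (1/6)(5/6)(5/6) = 0.11574; P(data | r = 2) = (2/6)(4/6)(4/6) = 0.14815; P(data | r = 3) = (3/6)(3/6)(3/6) = 0.125; P(data | r = 4) = (4/6)(2/6)(2/6) = 0.074074; P(data | r = 5) = (5/6)(1/6)(1/6) = 0.023148.
Weighting by the prior gives 1/9 · 0.11574 = 0.01286, 1/9 · 0.14815 = 0.016461, 1/9 · 0.125 = 0.013889, 1/3 · 0.074074 = 0.024691, 1/3 · 0.023148 = 0.007716; with total 0.075617.
Hence P(r = 3 | data) = (0.013889) / (0.075617) = 0.18367.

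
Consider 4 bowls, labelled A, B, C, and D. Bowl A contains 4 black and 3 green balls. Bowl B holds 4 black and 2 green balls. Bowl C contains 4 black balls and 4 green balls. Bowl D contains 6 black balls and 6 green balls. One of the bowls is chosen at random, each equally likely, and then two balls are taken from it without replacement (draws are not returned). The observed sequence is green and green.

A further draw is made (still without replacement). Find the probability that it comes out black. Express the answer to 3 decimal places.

0.707

Under each hypothesis, the probability of the observed sequence is: P(data | bowl A) = (3/7)(2/6) = 0.14286; P(data | bowl B) = (2/6)(1/5) = 0.066667; P(data | bowl C) = (4/8)(3/7) = 0.21429; P(data | bowl D) = (6/12)(5/11) = 0.22727.
Multiplying each by its prior: 1/4 · 0.14286 = 0.035714, 1/4 · 0.066667 = 0.016667, 1/4 · 0.21429 = 0.053571, 1/4 · 0.22727 = 0.056818; summing to 0.16277.
Dividing through by the total gives posterior P(bowl A | data) = 0.21941, P(bowl B | data) = 0.10239, P(bowl C | data) = 0.32912, P(bowl D | data) = 0.34907.
The predictive probability is P(black next | data) = (4/5)(0.21941) + (1)(0.10239) + (2/3)(0.32912) + (3/5)(0.34907) = 0.70678.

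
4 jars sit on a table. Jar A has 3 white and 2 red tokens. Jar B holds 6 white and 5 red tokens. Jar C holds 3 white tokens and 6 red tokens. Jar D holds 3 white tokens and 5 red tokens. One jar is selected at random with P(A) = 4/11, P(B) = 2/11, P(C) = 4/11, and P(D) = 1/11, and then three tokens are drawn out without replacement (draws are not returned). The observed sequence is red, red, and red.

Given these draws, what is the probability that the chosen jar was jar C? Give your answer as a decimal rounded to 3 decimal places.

Compute the likelihood of the observed sequence for each case: P(data | jar A) = (2/5)(1/4)(0/3) = 0; P(data | jar B) = (5/11)(4/10)(3/9) = 0.060606; P(data | jar C) = (6/9)(5/8)(4/7) = 0.2381; P(data | jar D) = (5/8)(4/7)(3/6) = 0.17857.
The prior-weighted likelihoods are 4/11 · 0 = 0, 2/11 · 0.060606 = 0.011019, 4/11 · 0.2381 = 0.08658, 1/11 · 0.17857 = 0.016234; these sum to 0.11383.
So P(jar C | data) = (0.08658) / (0.11383) = 0.76059.

0.761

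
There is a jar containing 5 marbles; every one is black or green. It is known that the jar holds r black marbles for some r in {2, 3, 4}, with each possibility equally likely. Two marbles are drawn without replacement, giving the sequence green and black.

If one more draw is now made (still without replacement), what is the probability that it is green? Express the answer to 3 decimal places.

0.375

Under each hypothesis, the probability of the observed sequence is: P(data | r = 2) = (3/5)(2/4) = 3/10; P(data | r = 3) = (2/5)(3/4) = 3/10; P(data | r = 4) = (1/5)(4/4) = 1/5.
Multiplying each by its prior: 1/3 · 3/10 = 1/10, 1/3 · 3/10 = 1/10, 1/3 · 1/5 = 1/15; summing to 4/15.
The posterior is then P(r = 2 | data) = 3/8, P(r = 3 | data) = 3/8, P(r = 4 | data) = 1/4.
Averaging over the posterior, P(green next | data) = (2/3)(3/8) + (1/3)(3/8) + (0)(1/4) = 3/8.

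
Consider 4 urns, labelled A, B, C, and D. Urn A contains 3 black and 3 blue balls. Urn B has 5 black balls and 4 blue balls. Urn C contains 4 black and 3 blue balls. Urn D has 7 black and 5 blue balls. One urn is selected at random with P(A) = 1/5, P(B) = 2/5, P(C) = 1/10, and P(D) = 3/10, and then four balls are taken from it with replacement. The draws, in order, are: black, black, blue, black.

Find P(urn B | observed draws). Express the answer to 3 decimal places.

Under each hypothesis, the probability of the observed sequence is: P(data | urn A) = (3/6)(3/6)(3/6)(3/6) = 0.0625; P(data | urn B) = (5/9)(5/9)(4/9)(5/9) = 0.076208; P(data | urn C) = (4/7)(4/7)(3/7)(4/7) = 0.079967; P(data | urn D) = (7/12)(7/12)(5/12)(7/12) = 0.082706.
Multiplying each by its prior: 1/5 · 0.0625 = 0.0125, 2/5 · 0.076208 = 0.030483, 1/10 · 0.079967 = 0.0079967, 3/10 · 0.082706 = 0.024812; summing to 0.075792.
Hence P(urn B | data) = (0.030483) / (0.075792) = 0.4022.

0.402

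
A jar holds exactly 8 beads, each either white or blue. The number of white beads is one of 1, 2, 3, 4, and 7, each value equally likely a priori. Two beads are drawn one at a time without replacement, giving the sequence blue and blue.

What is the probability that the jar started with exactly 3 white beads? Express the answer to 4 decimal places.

0.1923

Under each hypothesis, the probability of the observed sequence is: P(data | r = 1) = (7/8)(6/7) = 3/4; P(data | r = 2) = (6/8)(5/7) = 15/28; P(data | r = 3) = (5/8)(4/7) = 5/14; P(data | r = 4) = (4/8)(3/7) = 3/14; P(data | r = 7) = (1/8)(0/7) = 0.
Weighting by the prior gives 1/5 · 3/4 = 3/20, 1/5 · 15/28 = 3/28, 1/5 · 5/14 = 1/14, 1/5 · 3/14 = 3/70, 1/5 · 0 = 0; these sum to 13/35.
Hence P(r = 3 | data) = (1/14) / (13/35) = 5/26.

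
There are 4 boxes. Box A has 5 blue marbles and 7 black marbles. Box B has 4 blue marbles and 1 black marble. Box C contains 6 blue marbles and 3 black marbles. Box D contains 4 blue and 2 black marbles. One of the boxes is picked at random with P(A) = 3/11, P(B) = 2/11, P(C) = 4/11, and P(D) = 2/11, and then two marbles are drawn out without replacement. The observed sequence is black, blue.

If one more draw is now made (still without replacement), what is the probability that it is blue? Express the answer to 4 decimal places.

0.6715

Under each hypothesis, the probability of the observed sequence is: P(data | box A) = (7/12)(5/11) = 0.26515; P(data | box B) = (1/5)(4/4) = 0.2; P(data | box C) = (3/9)(6/8) = 0.25; P(data | box D) = (2/6)(4/5) = 0.26667.
Weighting by the prior gives 3/11 · 0.26515 = 0.072314, 2/11 · 0.2 = 0.036364, 4/11 · 0.25 = 0.090909, 2/11 · 0.26667 = 0.048485; summing to 0.24807.
The posterior is then P(box A | data) = 0.2915, P(box B | data) = 0.14659, P(box C | data) = 0.36646, P(box D | data) = 0.19545.
So P(blue next | data) = Σ P(blue next | H) P(H | data) = (2/5)(0.2915) + (1)(0.14659) + (5/7)(0.36646) + (3/4)(0.19545) = 0.67153.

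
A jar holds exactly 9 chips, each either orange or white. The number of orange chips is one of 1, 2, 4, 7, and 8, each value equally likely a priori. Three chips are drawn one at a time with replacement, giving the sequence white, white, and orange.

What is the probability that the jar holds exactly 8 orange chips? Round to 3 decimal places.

0.027

Under each hypothesis, the probability of the observed sequence is: P(data | r = 1) = (8/9)(8/9)(1/9) = 0.087791; P(data | r = 2) = (7/9)(7/9)(2/9) = 0.13443; P(data | r = 4) = (5/9)(5/9)(4/9) = 0.13717; P(data | r = 7) = (2/9)(2/9)(7/9) = 0.038409; P(data | r = 8) = (1/9)(1/9)(8/9) = 0.010974.
Weighting by the prior gives 1/5 · 0.087791 = 0.017558, 1/5 · 0.13443 = 0.026886, 1/5 · 0.13717 = 0.027435, 1/5 · 0.038409 = 0.0076818, 1/5 · 0.010974 = 0.0021948; summing to 0.081756.
Therefore the posterior P(r = 8 | data) = (0.0021948) / (0.081756) = 0.026846.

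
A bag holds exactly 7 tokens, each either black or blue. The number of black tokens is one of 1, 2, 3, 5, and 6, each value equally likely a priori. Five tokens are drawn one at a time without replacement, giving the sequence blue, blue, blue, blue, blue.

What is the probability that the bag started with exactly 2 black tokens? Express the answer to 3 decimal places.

0.143

For each hypothesis, P(data | H) works out to: P(data | r = 1) = (6/7)(5/6)(4/5)(3/4)(2/3) = 2/7; P(data | r = 2) = (5/7)(4/6)(3/5)(2/4)(1/3) = 1/21; P(data | r = 3) = (4/7)(3/6)(2/5)(1/4)(0/3) = 0; P(data | r = 5) = (2/7)(1/6)(0/5) = 0; P(data | r = 6) = (1/7)(0/6) = 0.
Multiplying each by its prior: 1/5 · 2/7 = 2/35, 1/5 · 1/21 = 1/105, 1/5 · 0 = 0, 1/5 · 0 = 0, 1/5 · 0 = 0; with total 1/15.
By Bayes' rule, P(r = 2 | data) = (1/105) / (1/15) = 1/7.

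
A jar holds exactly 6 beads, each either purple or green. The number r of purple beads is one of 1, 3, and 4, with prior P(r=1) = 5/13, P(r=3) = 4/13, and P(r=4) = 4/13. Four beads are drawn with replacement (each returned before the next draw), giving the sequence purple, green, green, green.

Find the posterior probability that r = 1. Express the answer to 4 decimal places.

Compute the likelihood of the observed sequence for each case: P(data | r = 1) = (1/6)(5/6)(5/6)(5/6) = 0.096451; P(data | r = 3) = (3/6)(3/6)(3/6)(3/6) = 0.0625; P(data | r = 4) = (4/6)(2/6)(2/6)(2/6) = 0.024691.
Weighting by the prior gives 5/13 · 0.096451 = 0.037096, 4/13 · 0.0625 = 0.019231, 4/13 · 0.024691 = 0.0075973; with total 0.063925.
So P(r = 1 | data) = (0.037096) / (0.063925) = 0.58032.

0.5803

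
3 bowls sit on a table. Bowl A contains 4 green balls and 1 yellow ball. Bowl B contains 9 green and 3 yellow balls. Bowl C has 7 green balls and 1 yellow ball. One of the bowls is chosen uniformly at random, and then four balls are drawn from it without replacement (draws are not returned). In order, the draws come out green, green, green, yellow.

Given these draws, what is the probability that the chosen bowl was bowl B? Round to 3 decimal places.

0.281

Compute the likelihood of the observed sequence for each case: P(data | bowl A) = (4/5)(3/4)(2/3)(1/2) = 0.2; P(data | bowl B) = (9/12)(8/11)(7/10)(3/9) = 0.12727; P(data | bowl C) = (7/8)(6/7)(5/6)(1/5) = 0.125.
Multiplying each by its prior: 1/3 · 0.2 = 0.066667, 1/3 · 0.12727 = 0.042424, 1/3 · 0.125 = 0.041667; these sum to 0.15076.
Hence P(bowl B | data) = (0.042424) / (0.15076) = 0.28141.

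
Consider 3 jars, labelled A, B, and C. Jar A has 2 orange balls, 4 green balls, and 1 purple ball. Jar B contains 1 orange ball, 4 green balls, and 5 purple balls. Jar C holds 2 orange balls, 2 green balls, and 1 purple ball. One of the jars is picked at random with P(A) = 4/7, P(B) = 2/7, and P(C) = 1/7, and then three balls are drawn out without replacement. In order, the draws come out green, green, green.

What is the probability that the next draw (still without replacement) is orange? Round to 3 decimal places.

Under each hypothesis, the probability of the observed sequence is: P(data | jar A) = (4/7)(3/6)(2/5) = 4/35; P(data | jar B) = (4/10)(3/9)(2/8) = 1/30; P(data | jar C) = (2/5)(1/4)(0/3) = 0.
Multiplying each by its prior: 4/7 · 4/35 = 16/245, 2/7 · 1/30 = 1/105, 1/7 · 0 = 0; summing to 11/147.
Normalising, the posterior is P(jar A | data) = 48/55, P(jar B | data) = 7/55, P(jar C | data) = 0.
So P(orange next | data) = Σ P(orange next | H) P(H | data) = (1/2)(48/55) + (1/7)(7/55) = 5/11.

0.455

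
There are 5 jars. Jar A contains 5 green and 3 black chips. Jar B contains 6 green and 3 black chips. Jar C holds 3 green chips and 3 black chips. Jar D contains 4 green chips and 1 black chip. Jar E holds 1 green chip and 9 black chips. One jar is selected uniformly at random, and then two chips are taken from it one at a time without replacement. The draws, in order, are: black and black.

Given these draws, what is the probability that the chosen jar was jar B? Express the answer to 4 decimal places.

0.0700

Under each hypothesis, the probability of the observed sequence is: P(data | jar A) = (3/8)(2/7) = 3/28; P(data | jar B) = (3/9)(2/8) = 1/12; P(data | jar C) = (3/6)(2/5) = 1/5; P(data | jar D) = (1/5)(0/4) = 0; P(data | jar E) = (9/10)(8/9) = 4/5.
The prior-weighted likelihoods are 1/5 · 3/28 = 3/140, 1/5 · 1/12 = 1/60, 1/5 · 1/5 = 1/25, 1/5 · 0 = 0, 1/5 · 4/5 = 4/25; with total 5/21.
Hence P(jar B | data) = (1/60) / (5/21) = 7/100.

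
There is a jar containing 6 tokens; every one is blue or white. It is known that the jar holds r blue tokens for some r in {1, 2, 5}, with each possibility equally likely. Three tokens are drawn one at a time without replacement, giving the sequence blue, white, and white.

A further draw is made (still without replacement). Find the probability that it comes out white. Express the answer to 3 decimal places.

The likelihood of the observed sequence under each hypothesis: P(data | r = 1) = (1/6)(5/5)(4/4) = 1/6; P(data | r = 2) = (2/6)(4/5)(3/4) = 1/5; P(data | r = 5) = (5/6)(1/5)(0/4) = 0.
Weighting by the prior gives 1/3 · 1/6 = 1/18, 1/3 · 1/5 = 1/15, 1/3 · 0 = 0; with total 11/90.
The posterior is then P(r = 1 | data) = 5/11, P(r = 2 | data) = 6/11, P(r = 5 | data) = 0.
So P(white next | data) = Σ P(white next | H) P(H | data) = (1)(5/11) + (2/3)(6/11) = 9/11.

0.818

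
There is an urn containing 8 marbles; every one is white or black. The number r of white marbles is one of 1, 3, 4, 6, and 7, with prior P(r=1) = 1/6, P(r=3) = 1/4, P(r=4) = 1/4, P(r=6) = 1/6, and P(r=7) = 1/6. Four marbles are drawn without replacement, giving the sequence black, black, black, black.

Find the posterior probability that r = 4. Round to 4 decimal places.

0.0341

For each hypothesis, P(data | H) works out to: P(data | r = 1) = (7/8)(6/7)(5/6)(4/5) = 1/2; P(data | r = 3) = (5/8)(4/7)(3/6)(2/5) = 1/14; P(data | r = 4) = (4/8)(3/7)(2/6)(1/5) = 1/70; P(data | r = 6) = (2/8)(1/7)(0/6) = 0; P(data | r = 7) = (1/8)(0/7) = 0.
The prior-weighted likelihoods are 1/6 · 1/2 = 1/12, 1/4 · 1/14 = 1/56, 1/4 · 1/70 = 1/280, 1/6 · 0 = 0, 1/6 · 0 = 0; with total 11/105.
Hence P(r = 4 | data) = (1/280) / (11/105) = 3/88.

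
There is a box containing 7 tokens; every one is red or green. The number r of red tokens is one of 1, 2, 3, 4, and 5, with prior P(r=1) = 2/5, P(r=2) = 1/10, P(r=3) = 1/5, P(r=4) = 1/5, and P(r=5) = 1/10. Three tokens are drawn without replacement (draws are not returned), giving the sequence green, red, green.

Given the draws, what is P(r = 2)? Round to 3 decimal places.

0.138

Under each hypothesis, the probability of the observed sequence is: P(data | r = 1) = (6/7)(1/6)(5/5) = 1/7; P(data | r = 2) = (5/7)(2/6)(4/5) = 4/21; P(data | r = 3) = (4/7)(3/6)(3/5) = 6/35; P(data | r = 4) = (3/7)(4/6)(2/5) = 4/35; P(data | r = 5) = (2/7)(5/6)(1/5) = 1/21.
Weighting by the prior gives 2/5 · 1/7 = 2/35, 1/10 · 4/21 = 2/105, 1/5 · 6/35 = 6/175, 1/5 · 4/35 = 4/175, 1/10 · 1/21 = 1/210; summing to 29/210.
So P(r = 2 | data) = (2/105) / (29/210) = 4/29.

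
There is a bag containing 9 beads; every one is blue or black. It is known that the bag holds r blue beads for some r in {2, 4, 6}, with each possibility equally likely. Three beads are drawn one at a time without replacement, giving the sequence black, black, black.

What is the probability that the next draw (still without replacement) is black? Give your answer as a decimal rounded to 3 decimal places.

0.580

Under each hypothesis, the probability of the observed sequence is: P(data | r = 2) = (7/9)(6/8)(5/7) = 5/12; P(data | r = 4) = (5/9)(4/8)(3/7) = 5/42; P(data | r = 6) = (3/9)(2/8)(1/7) = 1/84.
Multiplying each by its prior: 1/3 · 5/12 = 5/36, 1/3 · 5/42 = 5/126, 1/3 · 1/84 = 1/252; with total 23/126.
Normalising, the posterior is P(r = 2 | data) = 35/46, P(r = 4 | data) = 5/23, P(r = 6 | data) = 1/46.
The predictive probability is P(black next | data) = (2/3)(35/46) + (1/3)(5/23) + (0)(1/46) = 40/69.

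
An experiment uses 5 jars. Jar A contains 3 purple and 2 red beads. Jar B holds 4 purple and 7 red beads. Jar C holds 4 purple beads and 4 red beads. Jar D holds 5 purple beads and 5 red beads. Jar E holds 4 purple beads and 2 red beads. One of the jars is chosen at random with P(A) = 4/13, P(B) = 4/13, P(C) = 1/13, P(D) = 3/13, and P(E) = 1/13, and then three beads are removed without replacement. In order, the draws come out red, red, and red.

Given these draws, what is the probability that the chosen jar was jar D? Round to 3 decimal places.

The likelihood of the observed sequence under each hypothesis: P(data | jar A) = (2/5)(1/4)(0/3) = 0; P(data | jar B) = (7/11)(6/10)(5/9) = 0.21212; P(data | jar C) = (4/8)(3/7)(2/6) = 0.071429; P(data | jar D) = (5/10)(4/9)(3/8) = 0.083333; P(data | jar E) = (2/6)(1/5)(0/4) = 0.
Weighting by the prior gives 4/13 · 0 = 0, 4/13 · 0.21212 = 0.065268, 1/13 · 0.071429 = 0.0054945, 3/13 · 0.083333 = 0.019231, 1/13 · 0 = 0; summing to 0.089993.
By Bayes' rule, P(jar D | data) = (0.019231) / (0.089993) = 0.21369.

0.214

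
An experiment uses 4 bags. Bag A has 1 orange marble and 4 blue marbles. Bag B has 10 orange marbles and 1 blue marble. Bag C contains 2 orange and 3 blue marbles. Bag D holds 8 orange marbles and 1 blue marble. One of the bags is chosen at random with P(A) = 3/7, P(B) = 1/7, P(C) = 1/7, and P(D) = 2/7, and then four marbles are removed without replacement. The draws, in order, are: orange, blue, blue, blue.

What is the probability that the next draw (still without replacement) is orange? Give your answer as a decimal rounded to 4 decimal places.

0.1429

Under each hypothesis, the probability of the observed sequence is: P(data | bag A) = (1/5)(4/4)(3/3)(2/2) = 1/5; P(data | bag B) = (10/11)(1/10)(0/9) = 0; P(data | bag C) = (2/5)(3/4)(2/3)(1/2) = 1/10; P(data | bag D) = (8/9)(1/8)(0/7) = 0.
Weighting by the prior gives 3/7 · 1/5 = 3/35, 1/7 · 0 = 0, 1/7 · 1/10 = 1/70, 2/7 · 0 = 0; summing to 1/10.
Dividing through by the total gives posterior P(bag A | data) = 6/7, P(bag B | data) = 0, P(bag C | data) = 1/7, P(bag D | data) = 0.
Averaging over the posterior, P(orange next | data) = (0)(6/7) + (1)(1/7) = 1/7.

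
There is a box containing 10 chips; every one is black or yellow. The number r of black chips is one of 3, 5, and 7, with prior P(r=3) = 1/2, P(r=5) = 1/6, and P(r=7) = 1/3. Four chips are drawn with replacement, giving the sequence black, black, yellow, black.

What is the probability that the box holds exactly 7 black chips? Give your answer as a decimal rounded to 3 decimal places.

The likelihood of the observed sequence under each hypothesis: P(data | r = 3) = (3/10)(3/10)(7/10)(3/10) = 0.0189; P(data | r = 5) = (5/10)(5/10)(5/10)(5/10) = 0.0625; P(data | r = 7) = (7/10)(7/10)(3/10)(7/10) = 0.1029.
Multiplying each by its prior: 1/2 · 0.0189 = 0.00945, 1/6 · 0.0625 = 0.010417, 1/3 · 0.1029 = 0.0343; summing to 0.054167.
Therefore the posterior P(r = 7 | data) = (0.0343) / (0.054167) = 0.63323.

0.633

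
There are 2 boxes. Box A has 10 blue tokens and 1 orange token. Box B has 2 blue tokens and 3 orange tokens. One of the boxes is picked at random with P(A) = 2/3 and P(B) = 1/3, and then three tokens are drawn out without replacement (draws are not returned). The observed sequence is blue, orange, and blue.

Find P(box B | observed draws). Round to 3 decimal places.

0.355

The likelihood of the observed sequence under each hypothesis: P(data | box A) = (10/11)(1/10)(9/9) = 1/11; P(data | box B) = (2/5)(3/4)(1/3) = 1/10.
The prior-weighted likelihoods are 2/3 · 1/11 = 2/33, 1/3 · 1/10 = 1/30; with total 31/330.
By Bayes' rule, P(box B | data) = (1/30) / (31/330) = 11/31.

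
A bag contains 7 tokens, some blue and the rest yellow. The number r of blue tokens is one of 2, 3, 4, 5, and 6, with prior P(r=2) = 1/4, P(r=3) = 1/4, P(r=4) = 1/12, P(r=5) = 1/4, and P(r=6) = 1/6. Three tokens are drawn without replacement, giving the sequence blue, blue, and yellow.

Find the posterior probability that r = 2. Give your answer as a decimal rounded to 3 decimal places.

0.094

For each hypothesis, P(data | H) works out to: P(data | r = 2) = (2/7)(1/6)(5/5) = 1/21; P(data | r = 3) = (3/7)(2/6)(4/5) = 4/35; P(data | r = 4) = (4/7)(3/6)(3/5) = 6/35; P(data | r = 5) = (5/7)(4/6)(2/5) = 4/21; P(data | r = 6) = (6/7)(5/6)(1/5) = 1/7.
Weighting by the prior gives 1/4 · 1/21 = 1/84, 1/4 · 4/35 = 1/35, 1/12 · 6/35 = 1/70, 1/4 · 4/21 = 1/21, 1/6 · 1/7 = 1/42; summing to 53/420.
So P(r = 2 | data) = (1/84) / (53/420) = 5/53.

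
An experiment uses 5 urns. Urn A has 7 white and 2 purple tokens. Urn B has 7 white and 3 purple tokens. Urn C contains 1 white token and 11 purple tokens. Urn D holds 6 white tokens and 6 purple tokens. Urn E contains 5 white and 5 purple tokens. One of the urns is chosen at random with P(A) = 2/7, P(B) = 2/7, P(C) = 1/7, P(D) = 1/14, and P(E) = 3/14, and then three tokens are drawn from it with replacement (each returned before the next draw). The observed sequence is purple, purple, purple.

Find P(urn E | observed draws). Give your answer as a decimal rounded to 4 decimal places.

0.1710

Under each hypothesis, the probability of the observed sequence is: P(data | urn A) = (2/9)(2/9)(2/9) = 0.010974; P(data | urn B) = (3/10)(3/10)(3/10) = 0.027; P(data | urn C) = (11/12)(11/12)(11/12) = 0.77025; P(data | urn D) = (6/12)(6/12)(6/12) = 0.125; P(data | urn E) = (5/10)(5/10)(5/10) = 0.125.
The prior-weighted likelihoods are 2/7 · 0.010974 = 0.0031354, 2/7 · 0.027 = 0.0077143, 1/7 · 0.77025 = 0.11004, 1/14 · 0.125 = 0.0089286, 3/14 · 0.125 = 0.026786; summing to 0.1566.
By Bayes' rule, P(urn E | data) = (0.026786) / (0.1566) = 0.17105.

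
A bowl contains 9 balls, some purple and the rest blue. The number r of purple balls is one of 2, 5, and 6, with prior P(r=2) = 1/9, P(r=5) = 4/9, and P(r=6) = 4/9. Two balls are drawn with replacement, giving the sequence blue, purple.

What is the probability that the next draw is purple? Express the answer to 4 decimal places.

0.5756

Compute the likelihood of the observed sequence for each case: P(data | r = 2) = (7/9)(2/9) = 14/81; P(data | r = 5) = (4/9)(5/9) = 20/81; P(data | r = 6) = (3/9)(6/9) = 2/9.
The prior-weighted likelihoods are 1/9 · 14/81 = 14/729, 4/9 · 20/81 = 80/729, 4/9 · 2/9 = 8/81; these sum to 166/729.
The posterior is then P(r = 2 | data) = 7/83, P(r = 5 | data) = 40/83, P(r = 6 | data) = 36/83.
So P(purple next | data) = Σ P(purple next | H) P(H | data) = (2/9)(7/83) + (5/9)(40/83) + (2/3)(36/83) = 430/747.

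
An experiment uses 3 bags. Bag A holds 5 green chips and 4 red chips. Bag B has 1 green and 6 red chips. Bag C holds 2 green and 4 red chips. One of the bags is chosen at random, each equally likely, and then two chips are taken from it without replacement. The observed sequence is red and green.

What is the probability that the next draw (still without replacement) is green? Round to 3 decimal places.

0.328

The likelihood of the observed sequence under each hypothesis: P(data | bag A) = (4/9)(5/8) = 0.27778; P(data | bag B) = (6/7)(1/6) = 0.14286; P(data | bag C) = (4/6)(2/5) = 0.26667.
Weighting by the prior gives 1/3 · 0.27778 = 0.092593, 1/3 · 0.14286 = 0.047619, 1/3 · 0.26667 = 0.088889; summing to 0.2291.
Dividing through by the total gives posterior P(bag A | data) = 0.40416, P(bag B | data) = 0.20785, P(bag C | data) = 0.38799.
The predictive probability is P(green next | data) = (4/7)(0.40416) + (0)(0.20785) + (1/4)(0.38799) = 0.32794.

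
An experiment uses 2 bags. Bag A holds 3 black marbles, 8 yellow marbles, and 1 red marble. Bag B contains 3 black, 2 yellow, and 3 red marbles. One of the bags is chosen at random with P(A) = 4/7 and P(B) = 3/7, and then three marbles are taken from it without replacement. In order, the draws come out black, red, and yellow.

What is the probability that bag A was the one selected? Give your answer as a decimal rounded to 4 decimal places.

0.3115

Compute the likelihood of the observed sequence for each case: P(data | bag A) = (3/12)(1/11)(8/10) = 0.018182; P(data | bag B) = (3/8)(3/7)(2/6) = 0.053571.
The prior-weighted likelihoods are 4/7 · 0.018182 = 0.01039, 3/7 · 0.053571 = 0.022959; summing to 0.033349.
By Bayes' rule, P(bag A | data) = (0.01039) / (0.033349) = 0.31154.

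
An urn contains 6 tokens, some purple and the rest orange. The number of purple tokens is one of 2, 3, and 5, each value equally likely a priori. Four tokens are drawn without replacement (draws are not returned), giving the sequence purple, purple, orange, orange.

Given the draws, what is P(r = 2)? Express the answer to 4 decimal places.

0.4000

For each hypothesis, P(data | H) works out to: P(data | r = 2) = (2/6)(1/5)(4/4)(3/3) = 1/15; P(data | r = 3) = (3/6)(2/5)(3/4)(2/3) = 1/10; P(data | r = 5) = (5/6)(4/5)(1/4)(0/3) = 0.
The prior-weighted likelihoods are 1/3 · 1/15 = 1/45, 1/3 · 1/10 = 1/30, 1/3 · 0 = 0; these sum to 1/18.
By Bayes' rule, P(r = 2 | data) = (1/45) / (1/18) = 2/5.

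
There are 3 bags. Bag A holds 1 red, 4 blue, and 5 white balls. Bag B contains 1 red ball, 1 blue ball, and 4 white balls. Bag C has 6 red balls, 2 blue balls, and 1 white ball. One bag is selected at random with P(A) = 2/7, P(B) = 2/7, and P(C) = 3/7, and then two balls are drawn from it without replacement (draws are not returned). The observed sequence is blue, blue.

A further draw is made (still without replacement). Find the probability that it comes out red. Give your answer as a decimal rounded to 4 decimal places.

0.2993

Under each hypothesis, the probability of the observed sequence is: P(data | bag A) = (4/10)(3/9) = 2/15; P(data | bag B) = (1/6)(0/5) = 0; P(data | bag C) = (2/9)(1/8) = 1/36.
Weighting by the prior gives 2/7 · 2/15 = 4/105, 2/7 · 0 = 0, 3/7 · 1/36 = 1/84; with total 1/20.
The posterior is then P(bag A | data) = 16/21, P(bag B | data) = 0, P(bag C | data) = 5/21.
So P(red next | data) = Σ P(red next | H) P(H | data) = (1/8)(16/21) + (6/7)(5/21) = 44/147.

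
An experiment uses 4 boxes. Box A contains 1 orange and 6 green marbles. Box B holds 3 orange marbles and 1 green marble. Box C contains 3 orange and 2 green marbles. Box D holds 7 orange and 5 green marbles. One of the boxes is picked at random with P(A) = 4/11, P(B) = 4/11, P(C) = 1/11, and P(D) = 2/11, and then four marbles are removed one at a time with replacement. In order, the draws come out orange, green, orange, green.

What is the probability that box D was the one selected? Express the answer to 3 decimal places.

Under each hypothesis, the probability of the observed sequence is: P(data | box A) = (1/7)(6/7)(1/7)(6/7) = 0.014994; P(data | box B) = (3/4)(1/4)(3/4)(1/4) = 0.035156; P(data | box C) = (3/5)(2/5)(3/5)(2/5) = 0.0576; P(data | box D) = (7/12)(5/12)(7/12)(5/12) = 0.059076.
Multiplying each by its prior: 4/11 · 0.014994 = 0.0054523, 4/11 · 0.035156 = 0.012784, 1/11 · 0.0576 = 0.0052364, 2/11 · 0.059076 = 0.010741; with total 0.034214.
By Bayes' rule, P(box D | data) = (0.010741) / (0.034214) = 0.31394.

0.314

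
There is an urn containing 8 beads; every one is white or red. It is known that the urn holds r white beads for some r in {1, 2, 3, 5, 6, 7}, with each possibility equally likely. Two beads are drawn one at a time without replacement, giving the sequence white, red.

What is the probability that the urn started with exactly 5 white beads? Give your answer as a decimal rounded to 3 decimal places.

0.221

Compute the likelihood of the observed sequence for each case: P(data | r = 1) = (1/8)(7/7) = 1/8; P(data | r = 2) = (2/8)(6/7) = 3/14; P(data | r = 3) = (3/8)(5/7) = 15/56; P(data | r = 5) = (5/8)(3/7) = 15/56; P(data | r = 6) = (6/8)(2/7) = 3/14; P(data | r = 7) = (7/8)(1/7) = 1/8.
The prior-weighted likelihoods are 1/6 · 1/8 = 1/48, 1/6 · 3/14 = 1/28, 1/6 · 15/56 = 5/112, 1/6 · 15/56 = 5/112, 1/6 · 3/14 = 1/28, 1/6 · 1/8 = 1/48; summing to 17/84.
So P(r = 5 | data) = (5/112) / (17/84) = 15/68.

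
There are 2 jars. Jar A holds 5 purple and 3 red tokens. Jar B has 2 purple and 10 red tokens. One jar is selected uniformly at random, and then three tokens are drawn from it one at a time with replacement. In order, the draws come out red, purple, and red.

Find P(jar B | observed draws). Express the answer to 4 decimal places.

0.5684

For each hypothesis, P(data | H) works out to: P(data | jar A) = (3/8)(5/8)(3/8) = 0.087891; P(data | jar B) = (10/12)(2/12)(10/12) = 0.11574.
Weighting by the prior gives 1/2 · 0.087891 = 0.043945, 1/2 · 0.11574 = 0.05787; these sum to 0.10182.
So P(jar B | data) = (0.05787) / (0.10182) = 0.56838.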